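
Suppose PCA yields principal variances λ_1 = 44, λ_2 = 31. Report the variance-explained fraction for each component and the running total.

Step 1 — total variance = trace(Sigma) = Σ λ_i = 44 + 31 = 75.

Step 2 — fraction explained by component i = λ_i / Σ λ:
  PC1: 44/75 = 0.5867
  PC2: 31/75 = 0.4133

Step 3 — cumulative fraction after k components = (λ_1 + ... + λ_k) / Σ λ:
  k = 1: 44/75 = 0.5867
  k = 2: (44 + 31)/75 = 75/75 = 1

Summary (fraction, with percent):

explained: PC1 0.5867 (58.67%), PC2 0.4133 (41.33%);  cumulative: 0.5867, 1


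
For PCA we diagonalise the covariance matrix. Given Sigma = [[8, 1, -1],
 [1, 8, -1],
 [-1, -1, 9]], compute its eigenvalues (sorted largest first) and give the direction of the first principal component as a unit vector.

Step 1 — characteristic polynomial p(λ) = det(λI - Sigma) = λ³ - tr·λ² + c_1·λ - det, where tr = trace, c_1 = sum of the principal 2×2 minors, det = det(Sigma):
  tr = 8 + 8 + 9 = 25,
  c_1 = (8·8 - (1)²) + (8·9 - (-1)²) + (8·9 - (-1)²) = 63 + 71 + 71 = 205,
  det = 8·(8·9 - (-1)²) - (1)·((1)·9 - (-1)·(-1)) + (-1)·((1)·(-1) - 8·(-1)) = 8·(71) - (1)·(8) + (-1)·(7) = 553.
  So p(λ) = λ³ - 25λ² + 205λ - 553.
Step 2 — look for an integer root (rational root theorem: any rational root is an integer divisor of 553). Testing λ = 7:
  p(7) = 343 - 1225 + 1435 - 553 = 0  ✓
  Dividing out (λ - 7): p(λ) = (λ - 7)(λ² - 18λ + 79).
Step 3 — remaining eigenvalues from the quadratic λ² - 18λ + 79 = 0:
  Δ = 18² - 4·79 = 324 - 316 = 8,  λ = (18 ± √8)/2 = (18 ± 2.8284)/2 ≈ 10.4142 or 7.5858.
  Sorted: λ_1 = 10.4142,  λ_2 = 7.5858,  λ_3 = 7  (check: sum = 25 = tr ✓).

Step 4 — unit eigenvector for λ_1 ≈ 10.4142: v spans the null space of (Sigma - λ_1 I), whose rows are
  r_1 = (-2.4142, 1, -1),  r_2 = (1, -2.4142, -1),  r_3 = (-1, -1, -1.4142).
  v is orthogonal to every row, so take v ∝ r_1 × r_2 = ((1)·(-1) - (-1)·(-2.4142), (-1)·(1) - (-2.4142)·(-1), (-2.4142)·(-2.4142) - (1)·(1)) ≈ (-3.4142, -3.4142, 4.8284).
  Rescale (multiply by -1 so the first nonzero entry is positive): u = (3.4142, 3.4142, -4.8284).
  ||u|| = √((3.4142)² + (3.4142)² + (-4.8284)²) = √(46.6274) ≈ 6.8284,  v_1 = u/||u|| ≈ (0.5, 0.5, -0.7071) (||v_1|| = 1).

λ_1 = 10.4142,  λ_2 = 7.5858,  λ_3 = 7;  v_1 ≈ (0.5, 0.5, -0.7071)


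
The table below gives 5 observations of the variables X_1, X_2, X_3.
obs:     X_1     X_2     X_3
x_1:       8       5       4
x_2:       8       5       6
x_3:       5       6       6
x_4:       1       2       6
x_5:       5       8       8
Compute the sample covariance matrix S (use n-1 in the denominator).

Step 1 — column means:
  mean(X_1) = (8 + 8 + 5 + 1 + 5) / 5 = 27/5 = 5.4
  mean(X_2) = (5 + 5 + 6 + 2 + 8) / 5 = 26/5 = 5.2
  mean(X_3) = (4 + 6 + 6 + 6 + 8) / 5 = 30/5 = 6

Step 2 — sample covariance S[i,j] = (1/(n-1)) · Σ_k (x_{k,i} - mean_i) · (x_{k,j} - mean_j), with n-1 = 4.
  S[X_1,X_1] = ((2.6)·(2.6) + (2.6)·(2.6) + (-0.4)·(-0.4) + (-4.4)·(-4.4) + (-0.4)·(-0.4)) / 4 = 33.2/4 = 8.3
  S[X_1,X_2] = ((2.6)·(-0.2) + (2.6)·(-0.2) + (-0.4)·(0.8) + (-4.4)·(-3.2) + (-0.4)·(2.8)) / 4 = 11.6/4 = 2.9
  S[X_1,X_3] = ((2.6)·(-2) + (2.6)·(0) + (-0.4)·(0) + (-4.4)·(0) + (-0.4)·(2)) / 4 = -6/4 = -1.5
  S[X_2,X_2] = ((-0.2)·(-0.2) + (-0.2)·(-0.2) + (0.8)·(0.8) + (-3.2)·(-3.2) + (2.8)·(2.8)) / 4 = 18.8/4 = 4.7
  S[X_2,X_3] = ((-0.2)·(-2) + (-0.2)·(0) + (0.8)·(0) + (-3.2)·(0) + (2.8)·(2)) / 4 = 6/4 = 1.5
  S[X_3,X_3] = ((-2)·(-2) + (0)·(0) + (0)·(0) + (0)·(0) + (2)·(2)) / 4 = 8/4 = 2

S is symmetric (S[j,i] = S[i,j]). Assembling:

S = [[8.3, 2.9, -1.5],
 [2.9, 4.7, 1.5],
 [-1.5, 1.5, 2]]


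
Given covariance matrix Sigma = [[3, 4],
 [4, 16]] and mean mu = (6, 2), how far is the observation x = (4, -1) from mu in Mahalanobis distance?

Step 1 — centre the observation: (x - mu) = (-2, -3).

Step 2 — invert Sigma. det(Sigma) = 3·16 - (4)² = 32.
  Sigma^{-1} = (1/det) · [[d, -b], [-b, a]] = [[0.5, -0.125],
 [-0.125, 0.0938]].

Step 3 — form the quadratic (x - mu)^T · Sigma^{-1} · (x - mu):
  Sigma^{-1} · (x - mu) = (-0.625, -0.0312).
  (x - mu)^T · [Sigma^{-1} · (x - mu)] = (-2)·(-0.625) + (-3)·(-0.0312) = 1.3438.

Step 4 — take square root: d = √(1.3438) ≈ 1.1592.

d(x, mu) = √(1.3438) ≈ 1.1592


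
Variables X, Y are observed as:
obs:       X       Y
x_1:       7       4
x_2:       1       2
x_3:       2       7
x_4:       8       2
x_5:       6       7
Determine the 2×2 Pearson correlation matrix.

Step 1 — column means:
  mean(X) = (7 + 1 + 2 + 8 + 6) / 5 = 24/5 = 4.8
  mean(Y) = (4 + 2 + 7 + 2 + 7) / 5 = 22/5 = 4.4

Step 2 — sample variances and covariances s[i,j] = (1/(n-1)) · Σ_k (x_{k,i} - mean_i) · (x_{k,j} - mean_j), with n-1 = 4:
  s[X,X] = ((2.2)·(2.2) + (-3.8)·(-3.8) + (-2.8)·(-2.8) + (3.2)·(3.2) + (1.2)·(1.2)) / 4 = 38.8/4 = 9.7
  s[X,Y] = ((2.2)·(-0.4) + (-3.8)·(-2.4) + (-2.8)·(2.6) + (3.2)·(-2.4) + (1.2)·(2.6)) / 4 = -3.6/4 = -0.9
  s[Y,Y] = ((-0.4)·(-0.4) + (-2.4)·(-2.4) + (2.6)·(2.6) + (-2.4)·(-2.4) + (2.6)·(2.6)) / 4 = 25.2/4 = 6.3
  Sample standard deviations s_i = √(s[i,i]):
  s(X) = √(9.7) = 3.1145
  s(Y) = √(6.3) = 2.51

Step 3 — r_{ij} = s_{ij} / (s_i · s_j):
  r[X,X] = 1 (diagonal).
  r[X,Y] = -0.9 / (3.1145 · 2.51) = -0.9 / 7.8173 = -0.1151
  r[Y,Y] = 1 (diagonal).

R is symmetric with unit diagonal. Assembling:

R = [[1, -0.1151],
 [-0.1151, 1]]


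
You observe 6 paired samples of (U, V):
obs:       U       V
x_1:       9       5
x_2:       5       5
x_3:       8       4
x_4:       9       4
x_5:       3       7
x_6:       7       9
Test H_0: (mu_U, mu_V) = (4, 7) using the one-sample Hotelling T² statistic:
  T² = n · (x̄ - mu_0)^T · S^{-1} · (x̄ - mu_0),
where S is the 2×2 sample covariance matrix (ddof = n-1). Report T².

Step 1 — sample mean vector:
  mean(U) = (9 + 5 + 8 + 9 + 3 + 7) / 6 = 41/6 = 6.8333
  mean(V) = (5 + 5 + 4 + 4 + 7 + 9) / 6 = 34/6 = 5.6667
  x̄ = (6.8333, 5.6667),  deviation x̄ - mu_0 = (6.8333, 5.6667) - (4, 7) = (2.8333, -1.3333).

Step 2 — sample covariance matrix, S[i,j] = (1/(n-1)) · Σ_k (x_{k,i} - mean_i) · (x_{k,j} - mean_j), divisor n-1 = 5:
  S[U,U] = ((2.1667)·(2.1667) + (-1.8333)·(-1.8333) + (1.1667)·(1.1667) + (2.1667)·(2.1667) + (-3.8333)·(-3.8333) + (0.1667)·(0.1667)) / 5 = 28.8333/5 = 5.7667
  S[U,V] = ((2.1667)·(-0.6667) + (-1.8333)·(-0.6667) + (1.1667)·(-1.6667) + (2.1667)·(-1.6667) + (-3.8333)·(1.3333) + (0.1667)·(3.3333)) / 5 = -10.3333/5 = -2.0667
  S[V,V] = ((-0.6667)·(-0.6667) + (-0.6667)·(-0.6667) + (-1.6667)·(-1.6667) + (-1.6667)·(-1.6667) + (1.3333)·(1.3333) + (3.3333)·(3.3333)) / 5 = 19.3333/5 = 3.8667
  S = [[5.7667, -2.0667],
 [-2.0667, 3.8667]].

Step 3 — invert S. det(S) = 5.7667·3.8667 - (-2.0667)² = 18.0267.
  S^{-1} = (1/det) · [[d, -b], [-b, a]] = [[0.2145, 0.1146],
 [0.1146, 0.3199]].

Step 4 — quadratic form (x̄ - mu_0)^T · S^{-1} · (x̄ - mu_0):
  S^{-1} · (x̄ - mu_0) = (0.4549, -0.1017),
  (x̄ - mu_0)^T · [...] = (2.8333)·(0.4549) + (-1.3333)·(-0.1017) = 1.4244.

Step 5 — scale by n: T² = 6 · 1.4244 = 8.5466.

T² ≈ 8.5466


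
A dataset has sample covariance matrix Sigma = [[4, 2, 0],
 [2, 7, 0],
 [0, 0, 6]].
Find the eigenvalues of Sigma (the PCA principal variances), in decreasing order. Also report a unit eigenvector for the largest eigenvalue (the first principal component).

Step 1 — characteristic polynomial p(λ) = det(λI - Sigma) = λ³ - tr·λ² + c_1·λ - det, where tr = trace, c_1 = sum of the principal 2×2 minors, det = det(Sigma):
  tr = 4 + 7 + 6 = 17,
  c_1 = (4·7 - (2)²) + (4·6 - (0)²) + (7·6 - (0)²) = 24 + 24 + 42 = 90,
  det = 4·(7·6 - (0)²) - (2)·((2)·6 - (0)·(0)) + (0)·((2)·(0) - 7·(0)) = 4·(42) - (2)·(12) + (0)·(0) = 144.
  So p(λ) = λ³ - 17λ² + 90λ - 144.
Step 2 — look for an integer root (rational root theorem: any rational root is an integer divisor of 144). Testing λ = 3:
  p(3) = 27 - 153 + 270 - 144 = 0  ✓
  Dividing out (λ - 3): p(λ) = (λ - 3)(λ² - 14λ + 48).
Step 3 — remaining eigenvalues from the quadratic λ² - 14λ + 48 = 0:
  Δ = 14² - 4·48 = 196 - 192 = 4,  λ = (14 ± √4)/2 = (14 ± 2)/2 = 8 or 6.
  Sorted: λ_1 = 8,  λ_2 = 6,  λ_3 = 3  (check: sum = 17 = tr ✓).

Step 4 — unit eigenvector for λ_1 = 8: v spans the null space of (Sigma - λ_1 I), whose rows are
  r_1 = (-4, 2, 0),  r_2 = (2, -1, 0),  r_3 = (0, 0, -2).
  v is orthogonal to every row, so take v ∝ r_1 × r_3 = ((2)·(-2) - (0)·(0), (0)·(0) - (-4)·(-2), (-4)·(0) - (2)·(0)) = (-4, -8, 0).
  Rescale (divide by 4; multiply by -1 so the first nonzero entry is positive): u = (1, 2, 0).
  ||u|| = √((1)² + (2)² + (0)²) = √(5) ≈ 2.2361,  v_1 = u/||u|| ≈ (0.4472, 0.8944, 0) (||v_1|| = 1).

λ_1 = 8,  λ_2 = 6,  λ_3 = 3;  v_1 ≈ (0.4472, 0.8944, 0)


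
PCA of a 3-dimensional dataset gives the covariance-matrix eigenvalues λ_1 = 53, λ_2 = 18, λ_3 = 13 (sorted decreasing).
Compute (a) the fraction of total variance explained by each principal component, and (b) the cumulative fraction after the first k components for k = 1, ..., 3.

Step 1 — total variance = trace(Sigma) = Σ λ_i = 53 + 18 + 13 = 84.

Step 2 — fraction explained by component i = λ_i / Σ λ:
  PC1: 53/84 = 0.631
  PC2: 18/84 = 0.2143
  PC3: 13/84 = 0.1548

Step 3 — cumulative fraction after k components = (λ_1 + ... + λ_k) / Σ λ:
  k = 1: 53/84 = 0.631
  k = 2: (53 + 18)/84 = 71/84 = 0.8452
  k = 3: (53 + 18 + 13)/84 = 84/84 = 1

Summary (fraction, with percent):

explained: PC1 0.631 (63.1%), PC2 0.2143 (21.43%), PC3 0.1548 (15.48%);  cumulative: 0.631, 0.8452, 1


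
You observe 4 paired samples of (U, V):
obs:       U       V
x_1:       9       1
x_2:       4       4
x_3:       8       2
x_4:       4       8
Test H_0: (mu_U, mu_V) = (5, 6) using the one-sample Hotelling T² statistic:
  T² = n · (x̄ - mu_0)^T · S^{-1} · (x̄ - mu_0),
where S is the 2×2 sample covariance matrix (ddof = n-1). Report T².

Step 1 — sample mean vector:
  mean(U) = (9 + 4 + 8 + 4) / 4 = 25/4 = 6.25
  mean(V) = (1 + 4 + 2 + 8) / 4 = 15/4 = 3.75
  x̄ = (6.25, 3.75),  deviation x̄ - mu_0 = (6.25, 3.75) - (5, 6) = (1.25, -2.25).

Step 2 — sample covariance matrix, S[i,j] = (1/(n-1)) · Σ_k (x_{k,i} - mean_i) · (x_{k,j} - mean_j), divisor n-1 = 3:
  S[U,U] = ((2.75)·(2.75) + (-2.25)·(-2.25) + (1.75)·(1.75) + (-2.25)·(-2.25)) / 3 = 20.75/3 = 6.9167
  S[U,V] = ((2.75)·(-2.75) + (-2.25)·(0.25) + (1.75)·(-1.75) + (-2.25)·(4.25)) / 3 = -20.75/3 = -6.9167
  S[V,V] = ((-2.75)·(-2.75) + (0.25)·(0.25) + (-1.75)·(-1.75) + (4.25)·(4.25)) / 3 = 28.75/3 = 9.5833
  S = [[6.9167, -6.9167],
 [-6.9167, 9.5833]].

Step 3 — invert S. det(S) = 6.9167·9.5833 - (-6.9167)² = 18.4444.
  S^{-1} = (1/det) · [[d, -b], [-b, a]] = [[0.5196, 0.375],
 [0.375, 0.375]].

Step 4 — quadratic form (x̄ - mu_0)^T · S^{-1} · (x̄ - mu_0):
  S^{-1} · (x̄ - mu_0) = (-0.1943, -0.375),
  (x̄ - mu_0)^T · [...] = (1.25)·(-0.1943) + (-2.25)·(-0.375) = 0.6009.

Step 5 — scale by n: T² = 4 · 0.6009 = 2.4036.

T² ≈ 2.4036


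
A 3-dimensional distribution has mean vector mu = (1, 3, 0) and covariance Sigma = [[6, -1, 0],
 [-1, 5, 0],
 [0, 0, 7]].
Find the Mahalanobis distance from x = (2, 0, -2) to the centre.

Step 1 — centre the observation: (x - mu) = (1, -3, -2).

Step 2 — invert Sigma (cofactor / det for 3×3, or solve directly):
  Sigma^{-1} = [[0.1724, 0.0345, 0],
 [0.0345, 0.2069, 0],
 [0, 0, 0.1429]].

Step 3 — form the quadratic (x - mu)^T · Sigma^{-1} · (x - mu):
  Sigma^{-1} · (x - mu) = (0.069, -0.5862, -0.2857).
  (x - mu)^T · [Sigma^{-1} · (x - mu)] = (1)·(0.069) + (-3)·(-0.5862) + (-2)·(-0.2857) = 2.399.

Step 4 — take square root: d = √(2.399) ≈ 1.5489.

d(x, mu) = √(2.399) ≈ 1.5489


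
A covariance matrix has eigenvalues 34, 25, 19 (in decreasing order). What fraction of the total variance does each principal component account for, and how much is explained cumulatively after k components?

Step 1 — total variance = trace(Sigma) = Σ λ_i = 34 + 25 + 19 = 78.

Step 2 — fraction explained by component i = λ_i / Σ λ:
  PC1: 34/78 = 0.4359
  PC2: 25/78 = 0.3205
  PC3: 19/78 = 0.2436

Step 3 — cumulative fraction after k components = (λ_1 + ... + λ_k) / Σ λ:
  k = 1: 34/78 = 0.4359
  k = 2: (34 + 25)/78 = 59/78 = 0.7564
  k = 3: (34 + 25 + 19)/78 = 78/78 = 1

Summary (fraction, with percent):

explained: PC1 0.4359 (43.59%), PC2 0.3205 (32.05%), PC3 0.2436 (24.36%);  cumulative: 0.4359, 0.7564, 1


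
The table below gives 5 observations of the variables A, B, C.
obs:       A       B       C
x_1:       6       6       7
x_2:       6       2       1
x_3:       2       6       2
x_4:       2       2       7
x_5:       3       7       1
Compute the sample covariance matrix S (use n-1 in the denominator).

Step 1 — column means:
  mean(A) = (6 + 6 + 2 + 2 + 3) / 5 = 19/5 = 3.8
  mean(B) = (6 + 2 + 6 + 2 + 7) / 5 = 23/5 = 4.6
  mean(C) = (7 + 1 + 2 + 7 + 1) / 5 = 18/5 = 3.6

Step 2 — sample covariance S[i,j] = (1/(n-1)) · Σ_k (x_{k,i} - mean_i) · (x_{k,j} - mean_j), with n-1 = 4.
  S[A,A] = ((2.2)·(2.2) + (2.2)·(2.2) + (-1.8)·(-1.8) + (-1.8)·(-1.8) + (-0.8)·(-0.8)) / 4 = 16.8/4 = 4.2
  S[A,B] = ((2.2)·(1.4) + (2.2)·(-2.6) + (-1.8)·(1.4) + (-1.8)·(-2.6) + (-0.8)·(2.4)) / 4 = -2.4/4 = -0.6
  S[A,C] = ((2.2)·(3.4) + (2.2)·(-2.6) + (-1.8)·(-1.6) + (-1.8)·(3.4) + (-0.8)·(-2.6)) / 4 = 0.6/4 = 0.15
  S[B,B] = ((1.4)·(1.4) + (-2.6)·(-2.6) + (1.4)·(1.4) + (-2.6)·(-2.6) + (2.4)·(2.4)) / 4 = 23.2/4 = 5.8
  S[B,C] = ((1.4)·(3.4) + (-2.6)·(-2.6) + (1.4)·(-1.6) + (-2.6)·(3.4) + (2.4)·(-2.6)) / 4 = -5.8/4 = -1.45
  S[C,C] = ((3.4)·(3.4) + (-2.6)·(-2.6) + (-1.6)·(-1.6) + (3.4)·(3.4) + (-2.6)·(-2.6)) / 4 = 39.2/4 = 9.8

S is symmetric (S[j,i] = S[i,j]). Assembling:

S = [[4.2, -0.6, 0.15],
 [-0.6, 5.8, -1.45],
 [0.15, -1.45, 9.8]]


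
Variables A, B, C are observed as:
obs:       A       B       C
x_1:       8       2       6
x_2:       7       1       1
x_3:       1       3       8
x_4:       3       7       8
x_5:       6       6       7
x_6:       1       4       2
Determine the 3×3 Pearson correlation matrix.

Step 1 — column means:
  mean(A) = (8 + 7 + 1 + 3 + 6 + 1) / 6 = 26/6 = 4.3333
  mean(B) = (2 + 1 + 3 + 7 + 6 + 4) / 6 = 23/6 = 3.8333
  mean(C) = (6 + 1 + 8 + 8 + 7 + 2) / 6 = 32/6 = 5.3333

Step 2 — sample variances and covariances s[i,j] = (1/(n-1)) · Σ_k (x_{k,i} - mean_i) · (x_{k,j} - mean_j), with n-1 = 5:
  s[A,A] = ((3.6667)·(3.6667) + (2.6667)·(2.6667) + (-3.3333)·(-3.3333) + (-1.3333)·(-1.3333) + (1.6667)·(1.6667) + (-3.3333)·(-3.3333)) / 5 = 47.3333/5 = 9.4667
  s[A,B] = ((3.6667)·(-1.8333) + (2.6667)·(-2.8333) + (-3.3333)·(-0.8333) + (-1.3333)·(3.1667) + (1.6667)·(2.1667) + (-3.3333)·(0.1667)) / 5 = -12.6667/5 = -2.5333
  s[A,C] = ((3.6667)·(0.6667) + (2.6667)·(-4.3333) + (-3.3333)·(2.6667) + (-1.3333)·(2.6667) + (1.6667)·(1.6667) + (-3.3333)·(-3.3333)) / 5 = -7.6667/5 = -1.5333
  s[B,B] = ((-1.8333)·(-1.8333) + (-2.8333)·(-2.8333) + (-0.8333)·(-0.8333) + (3.1667)·(3.1667) + (2.1667)·(2.1667) + (0.1667)·(0.1667)) / 5 = 26.8333/5 = 5.3667
  s[B,C] = ((-1.8333)·(0.6667) + (-2.8333)·(-4.3333) + (-0.8333)·(2.6667) + (3.1667)·(2.6667) + (2.1667)·(1.6667) + (0.1667)·(-3.3333)) / 5 = 20.3333/5 = 4.0667
  s[C,C] = ((0.6667)·(0.6667) + (-4.3333)·(-4.3333) + (2.6667)·(2.6667) + (2.6667)·(2.6667) + (1.6667)·(1.6667) + (-3.3333)·(-3.3333)) / 5 = 47.3333/5 = 9.4667
  Sample standard deviations s_i = √(s[i,i]):
  s(A) = √(9.4667) = 3.0768
  s(B) = √(5.3667) = 2.3166
  s(C) = √(9.4667) = 3.0768

Step 3 — r_{ij} = s_{ij} / (s_i · s_j):
  r[A,A] = 1 (diagonal).
  r[A,B] = -2.5333 / (3.0768 · 2.3166) = -2.5333 / 7.1277 = -0.3554
  r[A,C] = -1.5333 / (3.0768 · 3.0768) = -1.5333 / 9.4667 = -0.162
  r[B,B] = 1 (diagonal).
  r[B,C] = 4.0667 / (2.3166 · 3.0768) = 4.0667 / 7.1277 = 0.5705
  r[C,C] = 1 (diagonal).

R is symmetric with unit diagonal. Assembling:

R = [[1, -0.3554, -0.162],
 [-0.3554, 1, 0.5705],
 [-0.162, 0.5705, 1]]


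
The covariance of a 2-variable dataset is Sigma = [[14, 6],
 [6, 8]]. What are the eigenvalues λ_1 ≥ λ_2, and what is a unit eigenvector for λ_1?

Step 1 — characteristic polynomial of 2×2 Sigma:
  det(Sigma - λI) = λ² - trace · λ + det = 0.
  trace = 14 + 8 = 22, det = 14·8 - (6)² = 76.
Step 2 — discriminant:
  Δ = trace² - 4·det = 484 - 304 = 180.
Step 3 — eigenvalues:
  λ = (trace ± √Δ)/2 = (22 ± 13.4164)/2,
  λ_1 = 17.7082,  λ_2 = 4.2918.

Step 4 — unit eigenvector for λ_1: solve (Sigma - λ_1 I)v = 0. First row:
  (14 - 17.7082)·v_x + (6)·v_y = 0, i.e. (-3.7082)·v_x + (6)·v_y = 0,
  so v ∝ (b, λ_1 - a) = (6, 3.7082) = u.
  ||u|| = √((6)² + (3.7082)²) = √(49.7508) ≈ 7.0534,
  v_1 = u/||u|| ≈ (0.8507, 0.5257) (||v_1|| = 1).

λ_1 = 17.7082,  λ_2 = 4.2918;  v_1 ≈ (0.8507, 0.5257)


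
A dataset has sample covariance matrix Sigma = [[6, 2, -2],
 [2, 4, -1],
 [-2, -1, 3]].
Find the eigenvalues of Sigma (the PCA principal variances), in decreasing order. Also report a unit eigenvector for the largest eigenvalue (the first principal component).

Step 1 — characteristic polynomial p(λ) = det(λI - Sigma) = λ³ - tr·λ² + c_1·λ - det, where tr = trace, c_1 = sum of the principal 2×2 minors, det = det(Sigma):
  tr = 6 + 4 + 3 = 13,
  c_1 = (6·4 - (2)²) + (6·3 - (-2)²) + (4·3 - (-1)²) = 20 + 14 + 11 = 45,
  det = 6·(4·3 - (-1)²) - (2)·((2)·3 - (-1)·(-2)) + (-2)·((2)·(-1) - 4·(-2)) = 6·(11) - (2)·(4) + (-2)·(6) = 46.
  So p(λ) = λ³ - 13λ² + 45λ - 46.
Step 2 — look for an integer root (rational root theorem: any rational root is an integer divisor of 46). Testing λ = 2:
  p(2) = 8 - 52 + 90 - 46 = 0  ✓
  Dividing out (λ - 2): p(λ) = (λ - 2)(λ² - 11λ + 23).
Step 3 — remaining eigenvalues from the quadratic λ² - 11λ + 23 = 0:
  Δ = 11² - 4·23 = 121 - 92 = 29,  λ = (11 ± √29)/2 = (11 ± 5.3852)/2 ≈ 8.1926 or 2.8074.
  Sorted: λ_1 = 8.1926,  λ_2 = 2.8074,  λ_3 = 2  (check: sum = 13 = tr ✓).

Step 4 — unit eigenvector for λ_1 ≈ 8.1926: v spans the null space of (Sigma - λ_1 I), whose rows are
  r_1 = (-2.1926, 2, -2),  r_2 = (2, -4.1926, -1),  r_3 = (-2, -1, -5.1926).
  v is orthogonal to every row, so take v ∝ r_1 × r_2 = ((2)·(-1) - (-2)·(-4.1926), (-2)·(2) - (-2.1926)·(-1), (-2.1926)·(-4.1926) - (2)·(2)) ≈ (-10.3852, -6.1926, 5.1926).
  Rescale (multiply by -1 so the first nonzero entry is positive): u = (10.3852, 6.1926, -5.1926).
  ||u|| = √((10.3852)² + (6.1926)² + (-5.1926)²) = √(173.1626) ≈ 13.1591,  v_1 = u/||u|| ≈ (0.7892, 0.4706, -0.3946) (||v_1|| = 1).

λ_1 = 8.1926,  λ_2 = 2.8074,  λ_3 = 2;  v_1 ≈ (0.7892, 0.4706, -0.3946)


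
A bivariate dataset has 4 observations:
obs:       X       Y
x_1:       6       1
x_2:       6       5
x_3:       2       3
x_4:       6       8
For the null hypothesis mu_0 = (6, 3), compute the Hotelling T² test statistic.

Step 1 — sample mean vector:
  mean(X) = (6 + 6 + 2 + 6) / 4 = 20/4 = 5
  mean(Y) = (1 + 5 + 3 + 8) / 4 = 17/4 = 4.25
  x̄ = (5, 4.25),  deviation x̄ - mu_0 = (5, 4.25) - (6, 3) = (-1, 1.25).

Step 2 — sample covariance matrix, S[i,j] = (1/(n-1)) · Σ_k (x_{k,i} - mean_i) · (x_{k,j} - mean_j), divisor n-1 = 3:
  S[X,X] = ((1)·(1) + (1)·(1) + (-3)·(-3) + (1)·(1)) / 3 = 12/3 = 4
  S[X,Y] = ((1)·(-3.25) + (1)·(0.75) + (-3)·(-1.25) + (1)·(3.75)) / 3 = 5/3 = 1.6667
  S[Y,Y] = ((-3.25)·(-3.25) + (0.75)·(0.75) + (-1.25)·(-1.25) + (3.75)·(3.75)) / 3 = 26.75/3 = 8.9167
  S = [[4, 1.6667],
 [1.6667, 8.9167]].

Step 3 — invert S. det(S) = 4·8.9167 - (1.6667)² = 32.8889.
  S^{-1} = (1/det) · [[d, -b], [-b, a]] = [[0.2711, -0.0507],
 [-0.0507, 0.1216]].

Step 4 — quadratic form (x̄ - mu_0)^T · S^{-1} · (x̄ - mu_0):
  S^{-1} · (x̄ - mu_0) = (-0.3345, 0.2027),
  (x̄ - mu_0)^T · [...] = (-1)·(-0.3345) + (1.25)·(0.2027) = 0.5878.

Step 5 — scale by n: T² = 4 · 0.5878 = 2.3514.

T² ≈ 2.3514


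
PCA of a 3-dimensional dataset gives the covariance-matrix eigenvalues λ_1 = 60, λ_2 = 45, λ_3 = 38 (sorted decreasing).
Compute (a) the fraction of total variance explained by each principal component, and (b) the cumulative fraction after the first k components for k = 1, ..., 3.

Step 1 — total variance = trace(Sigma) = Σ λ_i = 60 + 45 + 38 = 143.

Step 2 — fraction explained by component i = λ_i / Σ λ:
  PC1: 60/143 = 0.4196
  PC2: 45/143 = 0.3147
  PC3: 38/143 = 0.2657

Step 3 — cumulative fraction after k components = (λ_1 + ... + λ_k) / Σ λ:
  k = 1: 60/143 = 0.4196
  k = 2: (60 + 45)/143 = 105/143 = 0.7343
  k = 3: (60 + 45 + 38)/143 = 143/143 = 1

Summary (fraction, with percent):

explained: PC1 0.4196 (41.96%), PC2 0.3147 (31.47%), PC3 0.2657 (26.57%);  cumulative: 0.4196, 0.7343, 1


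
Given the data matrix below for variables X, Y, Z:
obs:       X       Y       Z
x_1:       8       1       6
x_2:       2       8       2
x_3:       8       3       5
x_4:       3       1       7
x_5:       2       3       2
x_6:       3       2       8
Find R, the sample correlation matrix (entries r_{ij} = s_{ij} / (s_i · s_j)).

Step 1 — column means:
  mean(X) = (8 + 2 + 8 + 3 + 2 + 3) / 6 = 26/6 = 4.3333
  mean(Y) = (1 + 8 + 3 + 1 + 3 + 2) / 6 = 18/6 = 3
  mean(Z) = (6 + 2 + 5 + 7 + 2 + 8) / 6 = 30/6 = 5

Step 2 — sample variances and covariances s[i,j] = (1/(n-1)) · Σ_k (x_{k,i} - mean_i) · (x_{k,j} - mean_j), with n-1 = 5:
  s[X,X] = ((3.6667)·(3.6667) + (-2.3333)·(-2.3333) + (3.6667)·(3.6667) + (-1.3333)·(-1.3333) + (-2.3333)·(-2.3333) + (-1.3333)·(-1.3333)) / 5 = 41.3333/5 = 8.2667
  s[X,Y] = ((3.6667)·(-2) + (-2.3333)·(5) + (3.6667)·(0) + (-1.3333)·(-2) + (-2.3333)·(0) + (-1.3333)·(-1)) / 5 = -15/5 = -3
  s[X,Z] = ((3.6667)·(1) + (-2.3333)·(-3) + (3.6667)·(0) + (-1.3333)·(2) + (-2.3333)·(-3) + (-1.3333)·(3)) / 5 = 11/5 = 2.2
  s[Y,Y] = ((-2)·(-2) + (5)·(5) + (0)·(0) + (-2)·(-2) + (0)·(0) + (-1)·(-1)) / 5 = 34/5 = 6.8
  s[Y,Z] = ((-2)·(1) + (5)·(-3) + (0)·(0) + (-2)·(2) + (0)·(-3) + (-1)·(3)) / 5 = -24/5 = -4.8
  s[Z,Z] = ((1)·(1) + (-3)·(-3) + (0)·(0) + (2)·(2) + (-3)·(-3) + (3)·(3)) / 5 = 32/5 = 6.4
  Sample standard deviations s_i = √(s[i,i]):
  s(X) = √(8.2667) = 2.8752
  s(Y) = √(6.8) = 2.6077
  s(Z) = √(6.4) = 2.5298

Step 3 — r_{ij} = s_{ij} / (s_i · s_j):
  r[X,X] = 1 (diagonal).
  r[X,Y] = -3 / (2.8752 · 2.6077) = -3 / 7.4976 = -0.4001
  r[X,Z] = 2.2 / (2.8752 · 2.5298) = 2.2 / 7.2737 = 0.3025
  r[Y,Y] = 1 (diagonal).
  r[Y,Z] = -4.8 / (2.6077 · 2.5298) = -4.8 / 6.597 = -0.7276
  r[Z,Z] = 1 (diagonal).

R is symmetric with unit diagonal. Assembling:

R = [[1, -0.4001, 0.3025],
 [-0.4001, 1, -0.7276],
 [0.3025, -0.7276, 1]]


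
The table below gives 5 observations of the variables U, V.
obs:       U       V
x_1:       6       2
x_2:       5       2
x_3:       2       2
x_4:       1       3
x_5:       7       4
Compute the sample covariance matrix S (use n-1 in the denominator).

Step 1 — column means:
  mean(U) = (6 + 5 + 2 + 1 + 7) / 5 = 21/5 = 4.2
  mean(V) = (2 + 2 + 2 + 3 + 4) / 5 = 13/5 = 2.6

Step 2 — sample covariance S[i,j] = (1/(n-1)) · Σ_k (x_{k,i} - mean_i) · (x_{k,j} - mean_j), with n-1 = 4.
  S[U,U] = ((1.8)·(1.8) + (0.8)·(0.8) + (-2.2)·(-2.2) + (-3.2)·(-3.2) + (2.8)·(2.8)) / 4 = 26.8/4 = 6.7
  S[U,V] = ((1.8)·(-0.6) + (0.8)·(-0.6) + (-2.2)·(-0.6) + (-3.2)·(0.4) + (2.8)·(1.4)) / 4 = 2.4/4 = 0.6
  S[V,V] = ((-0.6)·(-0.6) + (-0.6)·(-0.6) + (-0.6)·(-0.6) + (0.4)·(0.4) + (1.4)·(1.4)) / 4 = 3.2/4 = 0.8

S is symmetric (S[j,i] = S[i,j]). Assembling:

S = [[6.7, 0.6],
 [0.6, 0.8]]


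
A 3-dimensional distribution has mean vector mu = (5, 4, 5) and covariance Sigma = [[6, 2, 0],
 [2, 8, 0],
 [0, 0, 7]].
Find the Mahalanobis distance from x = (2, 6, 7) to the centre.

Step 1 — centre the observation: (x - mu) = (-3, 2, 2).

Step 2 — invert Sigma (cofactor / det for 3×3, or solve directly):
  Sigma^{-1} = [[0.1818, -0.0455, 0],
 [-0.0455, 0.1364, 0],
 [0, 0, 0.1429]].

Step 3 — form the quadratic (x - mu)^T · Sigma^{-1} · (x - mu):
  Sigma^{-1} · (x - mu) = (-0.6364, 0.4091, 0.2857).
  (x - mu)^T · [Sigma^{-1} · (x - mu)] = (-3)·(-0.6364) + (2)·(0.4091) + (2)·(0.2857) = 3.2987.

Step 4 — take square root: d = √(3.2987) ≈ 1.8162.

d(x, mu) = √(3.2987) ≈ 1.8162


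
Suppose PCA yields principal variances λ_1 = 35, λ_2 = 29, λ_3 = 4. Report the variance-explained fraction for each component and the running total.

Step 1 — total variance = trace(Sigma) = Σ λ_i = 35 + 29 + 4 = 68.

Step 2 — fraction explained by component i = λ_i / Σ λ:
  PC1: 35/68 = 0.5147
  PC2: 29/68 = 0.4265
  PC3: 4/68 = 0.0588

Step 3 — cumulative fraction after k components = (λ_1 + ... + λ_k) / Σ λ:
  k = 1: 35/68 = 0.5147
  k = 2: (35 + 29)/68 = 64/68 = 0.9412
  k = 3: (35 + 29 + 4)/68 = 68/68 = 1

Summary (fraction, with percent):

explained: PC1 0.5147 (51.47%), PC2 0.4265 (42.65%), PC3 0.0588 (5.88%);  cumulative: 0.5147, 0.9412, 1


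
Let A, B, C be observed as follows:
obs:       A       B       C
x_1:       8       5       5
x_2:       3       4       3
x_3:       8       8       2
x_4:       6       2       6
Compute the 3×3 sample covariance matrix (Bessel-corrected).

Step 1 — column means:
  mean(A) = (8 + 3 + 8 + 6) / 4 = 25/4 = 6.25
  mean(B) = (5 + 4 + 8 + 2) / 4 = 19/4 = 4.75
  mean(C) = (5 + 3 + 2 + 6) / 4 = 16/4 = 4

Step 2 — sample covariance S[i,j] = (1/(n-1)) · Σ_k (x_{k,i} - mean_i) · (x_{k,j} - mean_j), with n-1 = 3.
  S[A,A] = ((1.75)·(1.75) + (-3.25)·(-3.25) + (1.75)·(1.75) + (-0.25)·(-0.25)) / 3 = 16.75/3 = 5.5833
  S[A,B] = ((1.75)·(0.25) + (-3.25)·(-0.75) + (1.75)·(3.25) + (-0.25)·(-2.75)) / 3 = 9.25/3 = 3.0833
  S[A,C] = ((1.75)·(1) + (-3.25)·(-1) + (1.75)·(-2) + (-0.25)·(2)) / 3 = 1/3 = 0.3333
  S[B,B] = ((0.25)·(0.25) + (-0.75)·(-0.75) + (3.25)·(3.25) + (-2.75)·(-2.75)) / 3 = 18.75/3 = 6.25
  S[B,C] = ((0.25)·(1) + (-0.75)·(-1) + (3.25)·(-2) + (-2.75)·(2)) / 3 = -11/3 = -3.6667
  S[C,C] = ((1)·(1) + (-1)·(-1) + (-2)·(-2) + (2)·(2)) / 3 = 10/3 = 3.3333

S is symmetric (S[j,i] = S[i,j]). Assembling:

S = [[5.5833, 3.0833, 0.3333],
 [3.0833, 6.25, -3.6667],
 [0.3333, -3.6667, 3.3333]]


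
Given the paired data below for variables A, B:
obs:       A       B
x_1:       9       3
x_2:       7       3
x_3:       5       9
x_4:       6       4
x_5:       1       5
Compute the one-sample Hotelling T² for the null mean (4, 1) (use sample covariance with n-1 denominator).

Step 1 — sample mean vector:
  mean(A) = (9 + 7 + 5 + 6 + 1) / 5 = 28/5 = 5.6
  mean(B) = (3 + 3 + 9 + 4 + 5) / 5 = 24/5 = 4.8
  x̄ = (5.6, 4.8),  deviation x̄ - mu_0 = (5.6, 4.8) - (4, 1) = (1.6, 3.8).

Step 2 — sample covariance matrix, S[i,j] = (1/(n-1)) · Σ_k (x_{k,i} - mean_i) · (x_{k,j} - mean_j), divisor n-1 = 4:
  S[A,A] = ((3.4)·(3.4) + (1.4)·(1.4) + (-0.6)·(-0.6) + (0.4)·(0.4) + (-4.6)·(-4.6)) / 4 = 35.2/4 = 8.8
  S[A,B] = ((3.4)·(-1.8) + (1.4)·(-1.8) + (-0.6)·(4.2) + (0.4)·(-0.8) + (-4.6)·(0.2)) / 4 = -12.4/4 = -3.1
  S[B,B] = ((-1.8)·(-1.8) + (-1.8)·(-1.8) + (4.2)·(4.2) + (-0.8)·(-0.8) + (0.2)·(0.2)) / 4 = 24.8/4 = 6.2
  S = [[8.8, -3.1],
 [-3.1, 6.2]].

Step 3 — invert S. det(S) = 8.8·6.2 - (-3.1)² = 44.95.
  S^{-1} = (1/det) · [[d, -b], [-b, a]] = [[0.1379, 0.069],
 [0.069, 0.1958]].

Step 4 — quadratic form (x̄ - mu_0)^T · S^{-1} · (x̄ - mu_0):
  S^{-1} · (x̄ - mu_0) = (0.4828, 0.8543),
  (x̄ - mu_0)^T · [...] = (1.6)·(0.4828) + (3.8)·(0.8543) = 4.0187.

Step 5 — scale by n: T² = 5 · 4.0187 = 20.0934.

T² ≈ 20.0934


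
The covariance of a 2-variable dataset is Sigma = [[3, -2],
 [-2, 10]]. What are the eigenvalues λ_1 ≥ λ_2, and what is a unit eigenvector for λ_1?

Step 1 — characteristic polynomial of 2×2 Sigma:
  det(Sigma - λI) = λ² - trace · λ + det = 0.
  trace = 3 + 10 = 13, det = 3·10 - (-2)² = 26.
Step 2 — discriminant:
  Δ = trace² - 4·det = 169 - 104 = 65.
Step 3 — eigenvalues:
  λ = (trace ± √Δ)/2 = (13 ± 8.0623)/2,
  λ_1 = 10.5311,  λ_2 = 2.4689.

Step 4 — unit eigenvector for λ_1: solve (Sigma - λ_1 I)v = 0. First row:
  (3 - 10.5311)·v_x + (-2)·v_y = 0, i.e. (-7.5311)·v_x + (-2)·v_y = 0,
  so v ∝ (b, λ_1 - a) = (-2, 7.5311); multiply by -1 so the first entry is positive: u = (2, -7.5311).
  ||u|| = √((2)² + (-7.5311)²) = √(60.7179) ≈ 7.7922,
  v_1 = u/||u|| ≈ (0.2567, -0.9665) (||v_1|| = 1).

λ_1 = 10.5311,  λ_2 = 2.4689;  v_1 ≈ (0.2567, -0.9665)


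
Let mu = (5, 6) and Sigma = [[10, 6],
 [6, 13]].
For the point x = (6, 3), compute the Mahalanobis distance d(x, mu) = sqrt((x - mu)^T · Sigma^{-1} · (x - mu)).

Step 1 — centre the observation: (x - mu) = (1, -3).

Step 2 — invert Sigma. det(Sigma) = 10·13 - (6)² = 94.
  Sigma^{-1} = (1/det) · [[d, -b], [-b, a]] = [[0.1383, -0.0638],
 [-0.0638, 0.1064]].

Step 3 — form the quadratic (x - mu)^T · Sigma^{-1} · (x - mu):
  Sigma^{-1} · (x - mu) = (0.3298, -0.383).
  (x - mu)^T · [Sigma^{-1} · (x - mu)] = (1)·(0.3298) + (-3)·(-0.383) = 1.4787.

Step 4 — take square root: d = √(1.4787) ≈ 1.216.

d(x, mu) = √(1.4787) ≈ 1.216


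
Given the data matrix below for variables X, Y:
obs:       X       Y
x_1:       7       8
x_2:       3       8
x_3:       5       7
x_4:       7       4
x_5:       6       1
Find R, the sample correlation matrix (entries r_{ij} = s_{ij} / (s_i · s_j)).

Step 1 — column means:
  mean(X) = (7 + 3 + 5 + 7 + 6) / 5 = 28/5 = 5.6
  mean(Y) = (8 + 8 + 7 + 4 + 1) / 5 = 28/5 = 5.6

Step 2 — sample variances and covariances s[i,j] = (1/(n-1)) · Σ_k (x_{k,i} - mean_i) · (x_{k,j} - mean_j), with n-1 = 4:
  s[X,X] = ((1.4)·(1.4) + (-2.6)·(-2.6) + (-0.6)·(-0.6) + (1.4)·(1.4) + (0.4)·(0.4)) / 4 = 11.2/4 = 2.8
  s[X,Y] = ((1.4)·(2.4) + (-2.6)·(2.4) + (-0.6)·(1.4) + (1.4)·(-1.6) + (0.4)·(-4.6)) / 4 = -7.8/4 = -1.95
  s[Y,Y] = ((2.4)·(2.4) + (2.4)·(2.4) + (1.4)·(1.4) + (-1.6)·(-1.6) + (-4.6)·(-4.6)) / 4 = 37.2/4 = 9.3
  Sample standard deviations s_i = √(s[i,i]):
  s(X) = √(2.8) = 1.6733
  s(Y) = √(9.3) = 3.0496

Step 3 — r_{ij} = s_{ij} / (s_i · s_j):
  r[X,X] = 1 (diagonal).
  r[X,Y] = -1.95 / (1.6733 · 3.0496) = -1.95 / 5.1029 = -0.3821
  r[Y,Y] = 1 (diagonal).

R is symmetric with unit diagonal. Assembling:

R = [[1, -0.3821],
 [-0.3821, 1]]


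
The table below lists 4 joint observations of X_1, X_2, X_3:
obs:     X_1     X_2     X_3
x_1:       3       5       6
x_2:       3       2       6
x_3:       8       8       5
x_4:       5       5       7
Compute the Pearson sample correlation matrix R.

Step 1 — column means:
  mean(X_1) = (3 + 3 + 8 + 5) / 4 = 19/4 = 4.75
  mean(X_2) = (5 + 2 + 8 + 5) / 4 = 20/4 = 5
  mean(X_3) = (6 + 6 + 5 + 7) / 4 = 24/4 = 6

Step 2 — sample variances and covariances s[i,j] = (1/(n-1)) · Σ_k (x_{k,i} - mean_i) · (x_{k,j} - mean_j), with n-1 = 3:
  s[X_1,X_1] = ((-1.75)·(-1.75) + (-1.75)·(-1.75) + (3.25)·(3.25) + (0.25)·(0.25)) / 3 = 16.75/3 = 5.5833
  s[X_1,X_2] = ((-1.75)·(0) + (-1.75)·(-3) + (3.25)·(3) + (0.25)·(0)) / 3 = 15/3 = 5
  s[X_1,X_3] = ((-1.75)·(0) + (-1.75)·(0) + (3.25)·(-1) + (0.25)·(1)) / 3 = -3/3 = -1
  s[X_2,X_2] = ((0)·(0) + (-3)·(-3) + (3)·(3) + (0)·(0)) / 3 = 18/3 = 6
  s[X_2,X_3] = ((0)·(0) + (-3)·(0) + (3)·(-1) + (0)·(1)) / 3 = -3/3 = -1
  s[X_3,X_3] = ((0)·(0) + (0)·(0) + (-1)·(-1) + (1)·(1)) / 3 = 2/3 = 0.6667
  Sample standard deviations s_i = √(s[i,i]):
  s(X_1) = √(5.5833) = 2.3629
  s(X_2) = √(6) = 2.4495
  s(X_3) = √(0.6667) = 0.8165

Step 3 — r_{ij} = s_{ij} / (s_i · s_j):
  r[X_1,X_1] = 1 (diagonal).
  r[X_1,X_2] = 5 / (2.3629 · 2.4495) = 5 / 5.7879 = 0.8639
  r[X_1,X_3] = -1 / (2.3629 · 0.8165) = -1 / 1.9293 = -0.5183
  r[X_2,X_2] = 1 (diagonal).
  r[X_2,X_3] = -1 / (2.4495 · 0.8165) = -1 / 2 = -0.5
  r[X_3,X_3] = 1 (diagonal).

R is symmetric with unit diagonal. Assembling:

R = [[1, 0.8639, -0.5183],
 [0.8639, 1, -0.5],
 [-0.5183, -0.5, 1]]


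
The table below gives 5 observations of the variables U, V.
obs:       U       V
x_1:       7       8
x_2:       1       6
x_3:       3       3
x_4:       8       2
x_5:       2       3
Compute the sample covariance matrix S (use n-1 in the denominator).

Step 1 — column means:
  mean(U) = (7 + 1 + 3 + 8 + 2) / 5 = 21/5 = 4.2
  mean(V) = (8 + 6 + 3 + 2 + 3) / 5 = 22/5 = 4.4

Step 2 — sample covariance S[i,j] = (1/(n-1)) · Σ_k (x_{k,i} - mean_i) · (x_{k,j} - mean_j), with n-1 = 4.
  S[U,U] = ((2.8)·(2.8) + (-3.2)·(-3.2) + (-1.2)·(-1.2) + (3.8)·(3.8) + (-2.2)·(-2.2)) / 4 = 38.8/4 = 9.7
  S[U,V] = ((2.8)·(3.6) + (-3.2)·(1.6) + (-1.2)·(-1.4) + (3.8)·(-2.4) + (-2.2)·(-1.4)) / 4 = 0.6/4 = 0.15
  S[V,V] = ((3.6)·(3.6) + (1.6)·(1.6) + (-1.4)·(-1.4) + (-2.4)·(-2.4) + (-1.4)·(-1.4)) / 4 = 25.2/4 = 6.3

S is symmetric (S[j,i] = S[i,j]). Assembling:

S = [[9.7, 0.15],
 [0.15, 6.3]]


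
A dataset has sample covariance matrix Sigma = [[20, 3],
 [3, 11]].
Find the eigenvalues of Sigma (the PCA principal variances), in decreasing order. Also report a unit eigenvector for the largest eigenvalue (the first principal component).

Step 1 — characteristic polynomial of 2×2 Sigma:
  det(Sigma - λI) = λ² - trace · λ + det = 0.
  trace = 20 + 11 = 31, det = 20·11 - (3)² = 211.
Step 2 — discriminant:
  Δ = trace² - 4·det = 961 - 844 = 117.
Step 3 — eigenvalues:
  λ = (trace ± √Δ)/2 = (31 ± 10.8167)/2,
  λ_1 = 20.9083,  λ_2 = 10.0917.

Step 4 — unit eigenvector for λ_1: solve (Sigma - λ_1 I)v = 0. First row:
  (20 - 20.9083)·v_x + (3)·v_y = 0, i.e. (-0.9083)·v_x + (3)·v_y = 0,
  so v ∝ (b, λ_1 - a) = (3, 0.9083) = u.
  ||u|| = √((3)² + (0.9083)²) = √(9.8251) ≈ 3.1345,
  v_1 = u/||u|| ≈ (0.9571, 0.2898) (||v_1|| = 1).

λ_1 = 20.9083,  λ_2 = 10.0917;  v_1 ≈ (0.9571, 0.2898)


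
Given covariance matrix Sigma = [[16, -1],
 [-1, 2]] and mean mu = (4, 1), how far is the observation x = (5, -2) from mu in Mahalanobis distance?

Step 1 — centre the observation: (x - mu) = (1, -3).

Step 2 — invert Sigma. det(Sigma) = 16·2 - (-1)² = 31.
  Sigma^{-1} = (1/det) · [[d, -b], [-b, a]] = [[0.0645, 0.0323],
 [0.0323, 0.5161]].

Step 3 — form the quadratic (x - mu)^T · Sigma^{-1} · (x - mu):
  Sigma^{-1} · (x - mu) = (-0.0323, -1.5161).
  (x - mu)^T · [Sigma^{-1} · (x - mu)] = (1)·(-0.0323) + (-3)·(-1.5161) = 4.5161.

Step 4 — take square root: d = √(4.5161) ≈ 2.1251.

d(x, mu) = √(4.5161) ≈ 2.1251


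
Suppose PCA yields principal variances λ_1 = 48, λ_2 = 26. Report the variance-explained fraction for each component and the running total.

Step 1 — total variance = trace(Sigma) = Σ λ_i = 48 + 26 = 74.

Step 2 — fraction explained by component i = λ_i / Σ λ:
  PC1: 48/74 = 0.6486
  PC2: 26/74 = 0.3514

Step 3 — cumulative fraction after k components = (λ_1 + ... + λ_k) / Σ λ:
  k = 1: 48/74 = 0.6486
  k = 2: (48 + 26)/74 = 74/74 = 1

Summary (fraction, with percent):

explained: PC1 0.6486 (64.86%), PC2 0.3514 (35.14%);  cumulative: 0.6486, 1


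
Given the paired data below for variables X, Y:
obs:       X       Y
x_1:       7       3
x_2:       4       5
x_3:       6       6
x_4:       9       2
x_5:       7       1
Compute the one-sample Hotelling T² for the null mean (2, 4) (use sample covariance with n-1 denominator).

Step 1 — sample mean vector:
  mean(X) = (7 + 4 + 6 + 9 + 7) / 5 = 33/5 = 6.6
  mean(Y) = (3 + 5 + 6 + 2 + 1) / 5 = 17/5 = 3.4
  x̄ = (6.6, 3.4),  deviation x̄ - mu_0 = (6.6, 3.4) - (2, 4) = (4.6, -0.6).

Step 2 — sample covariance matrix, S[i,j] = (1/(n-1)) · Σ_k (x_{k,i} - mean_i) · (x_{k,j} - mean_j), divisor n-1 = 4:
  S[X,X] = ((0.4)·(0.4) + (-2.6)·(-2.6) + (-0.6)·(-0.6) + (2.4)·(2.4) + (0.4)·(0.4)) / 4 = 13.2/4 = 3.3
  S[X,Y] = ((0.4)·(-0.4) + (-2.6)·(1.6) + (-0.6)·(2.6) + (2.4)·(-1.4) + (0.4)·(-2.4)) / 4 = -10.2/4 = -2.55
  S[Y,Y] = ((-0.4)·(-0.4) + (1.6)·(1.6) + (2.6)·(2.6) + (-1.4)·(-1.4) + (-2.4)·(-2.4)) / 4 = 17.2/4 = 4.3
  S = [[3.3, -2.55],
 [-2.55, 4.3]].

Step 3 — invert S. det(S) = 3.3·4.3 - (-2.55)² = 7.6875.
  S^{-1} = (1/det) · [[d, -b], [-b, a]] = [[0.5593, 0.3317],
 [0.3317, 0.4293]].

Step 4 — quadratic form (x̄ - mu_0)^T · S^{-1} · (x̄ - mu_0):
  S^{-1} · (x̄ - mu_0) = (2.374, 1.2683),
  (x̄ - mu_0)^T · [...] = (4.6)·(2.374) + (-0.6)·(1.2683) = 10.1593.

Step 5 — scale by n: T² = 5 · 10.1593 = 50.7967.

T² ≈ 50.7967


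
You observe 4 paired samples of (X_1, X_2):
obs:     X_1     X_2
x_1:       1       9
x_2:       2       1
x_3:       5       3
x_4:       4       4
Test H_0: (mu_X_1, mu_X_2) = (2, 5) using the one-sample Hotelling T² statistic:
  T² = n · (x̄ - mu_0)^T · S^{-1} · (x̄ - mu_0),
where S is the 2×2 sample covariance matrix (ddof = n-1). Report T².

Step 1 — sample mean vector:
  mean(X_1) = (1 + 2 + 5 + 4) / 4 = 12/4 = 3
  mean(X_2) = (9 + 1 + 3 + 4) / 4 = 17/4 = 4.25
  x̄ = (3, 4.25),  deviation x̄ - mu_0 = (3, 4.25) - (2, 5) = (1, -0.75).

Step 2 — sample covariance matrix, S[i,j] = (1/(n-1)) · Σ_k (x_{k,i} - mean_i) · (x_{k,j} - mean_j), divisor n-1 = 3:
  S[X_1,X_1] = ((-2)·(-2) + (-1)·(-1) + (2)·(2) + (1)·(1)) / 3 = 10/3 = 3.3333
  S[X_1,X_2] = ((-2)·(4.75) + (-1)·(-3.25) + (2)·(-1.25) + (1)·(-0.25)) / 3 = -9/3 = -3
  S[X_2,X_2] = ((4.75)·(4.75) + (-3.25)·(-3.25) + (-1.25)·(-1.25) + (-0.25)·(-0.25)) / 3 = 34.75/3 = 11.5833
  S = [[3.3333, -3],
 [-3, 11.5833]].

Step 3 — invert S. det(S) = 3.3333·11.5833 - (-3)² = 29.6111.
  S^{-1} = (1/det) · [[d, -b], [-b, a]] = [[0.3912, 0.1013],
 [0.1013, 0.1126]].

Step 4 — quadratic form (x̄ - mu_0)^T · S^{-1} · (x̄ - mu_0):
  S^{-1} · (x̄ - mu_0) = (0.3152, 0.0169),
  (x̄ - mu_0)^T · [...] = (1)·(0.3152) + (-0.75)·(0.0169) = 0.3025.

Step 5 — scale by n: T² = 4 · 0.3025 = 1.2101.

T² ≈ 1.2101


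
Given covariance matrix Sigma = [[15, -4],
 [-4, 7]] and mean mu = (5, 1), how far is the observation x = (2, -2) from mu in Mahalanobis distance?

Step 1 — centre the observation: (x - mu) = (-3, -3).

Step 2 — invert Sigma. det(Sigma) = 15·7 - (-4)² = 89.
  Sigma^{-1} = (1/det) · [[d, -b], [-b, a]] = [[0.0787, 0.0449],
 [0.0449, 0.1685]].

Step 3 — form the quadratic (x - mu)^T · Sigma^{-1} · (x - mu):
  Sigma^{-1} · (x - mu) = (-0.3708, -0.6404).
  (x - mu)^T · [Sigma^{-1} · (x - mu)] = (-3)·(-0.3708) + (-3)·(-0.6404) = 3.0337.

Step 4 — take square root: d = √(3.0337) ≈ 1.7418.

d(x, mu) = √(3.0337) ≈ 1.7418


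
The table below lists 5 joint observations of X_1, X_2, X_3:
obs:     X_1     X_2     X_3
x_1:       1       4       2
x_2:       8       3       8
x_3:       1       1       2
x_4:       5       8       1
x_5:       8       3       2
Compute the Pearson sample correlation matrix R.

Step 1 — column means:
  mean(X_1) = (1 + 8 + 1 + 5 + 8) / 5 = 23/5 = 4.6
  mean(X_2) = (4 + 3 + 1 + 8 + 3) / 5 = 19/5 = 3.8
  mean(X_3) = (2 + 8 + 2 + 1 + 2) / 5 = 15/5 = 3

Step 2 — sample variances and covariances s[i,j] = (1/(n-1)) · Σ_k (x_{k,i} - mean_i) · (x_{k,j} - mean_j), with n-1 = 4:
  s[X_1,X_1] = ((-3.6)·(-3.6) + (3.4)·(3.4) + (-3.6)·(-3.6) + (0.4)·(0.4) + (3.4)·(3.4)) / 4 = 49.2/4 = 12.3
  s[X_1,X_2] = ((-3.6)·(0.2) + (3.4)·(-0.8) + (-3.6)·(-2.8) + (0.4)·(4.2) + (3.4)·(-0.8)) / 4 = 5.6/4 = 1.4
  s[X_1,X_3] = ((-3.6)·(-1) + (3.4)·(5) + (-3.6)·(-1) + (0.4)·(-2) + (3.4)·(-1)) / 4 = 20/4 = 5
  s[X_2,X_2] = ((0.2)·(0.2) + (-0.8)·(-0.8) + (-2.8)·(-2.8) + (4.2)·(4.2) + (-0.8)·(-0.8)) / 4 = 26.8/4 = 6.7
  s[X_2,X_3] = ((0.2)·(-1) + (-0.8)·(5) + (-2.8)·(-1) + (4.2)·(-2) + (-0.8)·(-1)) / 4 = -9/4 = -2.25
  s[X_3,X_3] = ((-1)·(-1) + (5)·(5) + (-1)·(-1) + (-2)·(-2) + (-1)·(-1)) / 4 = 32/4 = 8
  Sample standard deviations s_i = √(s[i,i]):
  s(X_1) = √(12.3) = 3.5071
  s(X_2) = √(6.7) = 2.5884
  s(X_3) = √(8) = 2.8284

Step 3 — r_{ij} = s_{ij} / (s_i · s_j):
  r[X_1,X_1] = 1 (diagonal).
  r[X_1,X_2] = 1.4 / (3.5071 · 2.5884) = 1.4 / 9.078 = 0.1542
  r[X_1,X_3] = 5 / (3.5071 · 2.8284) = 5 / 9.9197 = 0.504
  r[X_2,X_2] = 1 (diagonal).
  r[X_2,X_3] = -2.25 / (2.5884 · 2.8284) = -2.25 / 7.3212 = -0.3073
  r[X_3,X_3] = 1 (diagonal).

R is symmetric with unit diagonal. Assembling:

R = [[1, 0.1542, 0.504],
 [0.1542, 1, -0.3073],
 [0.504, -0.3073, 1]]
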